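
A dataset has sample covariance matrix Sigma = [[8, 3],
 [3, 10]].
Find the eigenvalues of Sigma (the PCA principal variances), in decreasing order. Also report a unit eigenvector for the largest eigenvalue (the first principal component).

Step 1 — characteristic polynomial of 2×2 Sigma:
  det(Sigma - λI) = λ² - trace · λ + det = 0.
  trace = 8 + 10 = 18, det = 8·10 - (3)² = 71.
Step 2 — discriminant:
  Δ = trace² - 4·det = 324 - 284 = 40.
Step 3 — eigenvalues:
  λ = (trace ± √Δ)/2 = (18 ± 6.3246)/2,
  λ_1 = 12.1623,  λ_2 = 5.8377.

Step 4 — unit eigenvector for λ_1: solve (Sigma - λ_1 I)v = 0. First row:
  (8 - 12.1623)·v_x + (3)·v_y = 0, i.e. (-4.1623)·v_x + (3)·v_y = 0,
  so v ∝ (b, λ_1 - a) = (3, 4.1623) = u.
  ||u|| = √((3)² + (4.1623)²) = √(26.3246) ≈ 5.1307,
  v_1 = u/||u|| ≈ (0.5847, 0.8112) (||v_1|| = 1).

λ_1 = 12.1623,  λ_2 = 5.8377;  v_1 ≈ (0.5847, 0.8112)


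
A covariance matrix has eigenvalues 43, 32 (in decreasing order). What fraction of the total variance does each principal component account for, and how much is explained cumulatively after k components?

Step 1 — total variance = trace(Sigma) = Σ λ_i = 43 + 32 = 75.

Step 2 — fraction explained by component i = λ_i / Σ λ:
  PC1: 43/75 = 0.5733
  PC2: 32/75 = 0.4267

Step 3 — cumulative fraction after k components = (λ_1 + ... + λ_k) / Σ λ:
  k = 1: 43/75 = 0.5733
  k = 2: (43 + 32)/75 = 75/75 = 1

Summary (fraction, with percent):

explained: PC1 0.5733 (57.33%), PC2 0.4267 (42.67%);  cumulative: 0.5733, 1


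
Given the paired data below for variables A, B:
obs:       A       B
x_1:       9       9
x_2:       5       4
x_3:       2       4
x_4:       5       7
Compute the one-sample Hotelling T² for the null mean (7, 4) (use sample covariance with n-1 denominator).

Step 1 — sample mean vector:
  mean(A) = (9 + 5 + 2 + 5) / 4 = 21/4 = 5.25
  mean(B) = (9 + 4 + 4 + 7) / 4 = 24/4 = 6
  x̄ = (5.25, 6),  deviation x̄ - mu_0 = (5.25, 6) - (7, 4) = (-1.75, 2).

Step 2 — sample covariance matrix, S[i,j] = (1/(n-1)) · Σ_k (x_{k,i} - mean_i) · (x_{k,j} - mean_j), divisor n-1 = 3:
  S[A,A] = ((3.75)·(3.75) + (-0.25)·(-0.25) + (-3.25)·(-3.25) + (-0.25)·(-0.25)) / 3 = 24.75/3 = 8.25
  S[A,B] = ((3.75)·(3) + (-0.25)·(-2) + (-3.25)·(-2) + (-0.25)·(1)) / 3 = 18/3 = 6
  S[B,B] = ((3)·(3) + (-2)·(-2) + (-2)·(-2) + (1)·(1)) / 3 = 18/3 = 6
  S = [[8.25, 6],
 [6, 6]].

Step 3 — invert S. det(S) = 8.25·6 - (6)² = 13.5.
  S^{-1} = (1/det) · [[d, -b], [-b, a]] = [[0.4444, -0.4444],
 [-0.4444, 0.6111]].

Step 4 — quadratic form (x̄ - mu_0)^T · S^{-1} · (x̄ - mu_0):
  S^{-1} · (x̄ - mu_0) = (-1.6667, 2),
  (x̄ - mu_0)^T · [...] = (-1.75)·(-1.6667) + (2)·(2) = 6.9167.

Step 5 — scale by n: T² = 4 · 6.9167 = 27.6667.

T² ≈ 27.6667


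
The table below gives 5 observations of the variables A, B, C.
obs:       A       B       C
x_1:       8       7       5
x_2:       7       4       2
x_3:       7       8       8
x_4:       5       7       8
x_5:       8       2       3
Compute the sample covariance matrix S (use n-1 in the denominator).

Step 1 — column means:
  mean(A) = (8 + 7 + 7 + 5 + 8) / 5 = 35/5 = 7
  mean(B) = (7 + 4 + 8 + 7 + 2) / 5 = 28/5 = 5.6
  mean(C) = (5 + 2 + 8 + 8 + 3) / 5 = 26/5 = 5.2

Step 2 — sample covariance S[i,j] = (1/(n-1)) · Σ_k (x_{k,i} - mean_i) · (x_{k,j} - mean_j), with n-1 = 4.
  S[A,A] = ((1)·(1) + (0)·(0) + (0)·(0) + (-2)·(-2) + (1)·(1)) / 4 = 6/4 = 1.5
  S[A,B] = ((1)·(1.4) + (0)·(-1.6) + (0)·(2.4) + (-2)·(1.4) + (1)·(-3.6)) / 4 = -5/4 = -1.25
  S[A,C] = ((1)·(-0.2) + (0)·(-3.2) + (0)·(2.8) + (-2)·(2.8) + (1)·(-2.2)) / 4 = -8/4 = -2
  S[B,B] = ((1.4)·(1.4) + (-1.6)·(-1.6) + (2.4)·(2.4) + (1.4)·(1.4) + (-3.6)·(-3.6)) / 4 = 25.2/4 = 6.3
  S[B,C] = ((1.4)·(-0.2) + (-1.6)·(-3.2) + (2.4)·(2.8) + (1.4)·(2.8) + (-3.6)·(-2.2)) / 4 = 23.4/4 = 5.85
  S[C,C] = ((-0.2)·(-0.2) + (-3.2)·(-3.2) + (2.8)·(2.8) + (2.8)·(2.8) + (-2.2)·(-2.2)) / 4 = 30.8/4 = 7.7

S is symmetric (S[j,i] = S[i,j]). Assembling:

S = [[1.5, -1.25, -2],
 [-1.25, 6.3, 5.85],
 [-2, 5.85, 7.7]]


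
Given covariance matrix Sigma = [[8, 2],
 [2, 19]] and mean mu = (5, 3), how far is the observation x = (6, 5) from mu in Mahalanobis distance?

Step 1 — centre the observation: (x - mu) = (1, 2).

Step 2 — invert Sigma. det(Sigma) = 8·19 - (2)² = 148.
  Sigma^{-1} = (1/det) · [[d, -b], [-b, a]] = [[0.1284, -0.0135],
 [-0.0135, 0.0541]].

Step 3 — form the quadratic (x - mu)^T · Sigma^{-1} · (x - mu):
  Sigma^{-1} · (x - mu) = (0.1014, 0.0946).
  (x - mu)^T · [Sigma^{-1} · (x - mu)] = (1)·(0.1014) + (2)·(0.0946) = 0.2905.

Step 4 — take square root: d = √(0.2905) ≈ 0.539.

d(x, mu) = √(0.2905) ≈ 0.539


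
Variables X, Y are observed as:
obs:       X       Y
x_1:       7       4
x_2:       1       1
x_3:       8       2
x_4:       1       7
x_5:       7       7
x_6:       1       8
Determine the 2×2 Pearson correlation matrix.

Step 1 — column means:
  mean(X) = (7 + 1 + 8 + 1 + 7 + 1) / 6 = 25/6 = 4.1667
  mean(Y) = (4 + 1 + 2 + 7 + 7 + 8) / 6 = 29/6 = 4.8333

Step 2 — sample variances and covariances s[i,j] = (1/(n-1)) · Σ_k (x_{k,i} - mean_i) · (x_{k,j} - mean_j), with n-1 = 5:
  s[X,X] = ((2.8333)·(2.8333) + (-3.1667)·(-3.1667) + (3.8333)·(3.8333) + (-3.1667)·(-3.1667) + (2.8333)·(2.8333) + (-3.1667)·(-3.1667)) / 5 = 60.8333/5 = 12.1667
  s[X,Y] = ((2.8333)·(-0.8333) + (-3.1667)·(-3.8333) + (3.8333)·(-2.8333) + (-3.1667)·(2.1667) + (2.8333)·(2.1667) + (-3.1667)·(3.1667)) / 5 = -11.8333/5 = -2.3667
  s[Y,Y] = ((-0.8333)·(-0.8333) + (-3.8333)·(-3.8333) + (-2.8333)·(-2.8333) + (2.1667)·(2.1667) + (2.1667)·(2.1667) + (3.1667)·(3.1667)) / 5 = 42.8333/5 = 8.5667
  Sample standard deviations s_i = √(s[i,i]):
  s(X) = √(12.1667) = 3.4881
  s(Y) = √(8.5667) = 2.9269

Step 3 — r_{ij} = s_{ij} / (s_i · s_j):
  r[X,X] = 1 (diagonal).
  r[X,Y] = -2.3667 / (3.4881 · 2.9269) = -2.3667 / 10.2092 = -0.2318
  r[Y,Y] = 1 (diagonal).

R is symmetric with unit diagonal. Assembling:

R = [[1, -0.2318],
 [-0.2318, 1]]


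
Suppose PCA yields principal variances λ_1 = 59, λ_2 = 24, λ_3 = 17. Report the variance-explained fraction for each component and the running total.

Step 1 — total variance = trace(Sigma) = Σ λ_i = 59 + 24 + 17 = 100.

Step 2 — fraction explained by component i = λ_i / Σ λ:
  PC1: 59/100 = 0.59
  PC2: 24/100 = 0.24
  PC3: 17/100 = 0.17

Step 3 — cumulative fraction after k components = (λ_1 + ... + λ_k) / Σ λ:
  k = 1: 59/100 = 0.59
  k = 2: (59 + 24)/100 = 83/100 = 0.83
  k = 3: (59 + 24 + 17)/100 = 100/100 = 1

Summary (fraction, with percent):

explained: PC1 0.59 (59%), PC2 0.24 (24%), PC3 0.17 (17%);  cumulative: 0.59, 0.83, 1


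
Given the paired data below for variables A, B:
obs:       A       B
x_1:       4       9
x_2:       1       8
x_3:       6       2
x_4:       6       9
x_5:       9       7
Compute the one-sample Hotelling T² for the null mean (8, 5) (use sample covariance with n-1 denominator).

Step 1 — sample mean vector:
  mean(A) = (4 + 1 + 6 + 6 + 9) / 5 = 26/5 = 5.2
  mean(B) = (9 + 8 + 2 + 9 + 7) / 5 = 35/5 = 7
  x̄ = (5.2, 7),  deviation x̄ - mu_0 = (5.2, 7) - (8, 5) = (-2.8, 2).

Step 2 — sample covariance matrix, S[i,j] = (1/(n-1)) · Σ_k (x_{k,i} - mean_i) · (x_{k,j} - mean_j), divisor n-1 = 4:
  S[A,A] = ((-1.2)·(-1.2) + (-4.2)·(-4.2) + (0.8)·(0.8) + (0.8)·(0.8) + (3.8)·(3.8)) / 4 = 34.8/4 = 8.7
  S[A,B] = ((-1.2)·(2) + (-4.2)·(1) + (0.8)·(-5) + (0.8)·(2) + (3.8)·(0)) / 4 = -9/4 = -2.25
  S[B,B] = ((2)·(2) + (1)·(1) + (-5)·(-5) + (2)·(2) + (0)·(0)) / 4 = 34/4 = 8.5
  S = [[8.7, -2.25],
 [-2.25, 8.5]].

Step 3 — invert S. det(S) = 8.7·8.5 - (-2.25)² = 68.8875.
  S^{-1} = (1/det) · [[d, -b], [-b, a]] = [[0.1234, 0.0327],
 [0.0327, 0.1263]].

Step 4 — quadratic form (x̄ - mu_0)^T · S^{-1} · (x̄ - mu_0):
  S^{-1} · (x̄ - mu_0) = (-0.2802, 0.1611),
  (x̄ - mu_0)^T · [...] = (-2.8)·(-0.2802) + (2)·(0.1611) = 1.1067.

Step 5 — scale by n: T² = 5 · 1.1067 = 5.5337.

T² ≈ 5.5337


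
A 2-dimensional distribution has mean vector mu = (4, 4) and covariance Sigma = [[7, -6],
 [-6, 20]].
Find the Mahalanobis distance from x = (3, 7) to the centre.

Step 1 — centre the observation: (x - mu) = (-1, 3).

Step 2 — invert Sigma. det(Sigma) = 7·20 - (-6)² = 104.
  Sigma^{-1} = (1/det) · [[d, -b], [-b, a]] = [[0.1923, 0.0577],
 [0.0577, 0.0673]].

Step 3 — form the quadratic (x - mu)^T · Sigma^{-1} · (x - mu):
  Sigma^{-1} · (x - mu) = (-0.0192, 0.1442).
  (x - mu)^T · [Sigma^{-1} · (x - mu)] = (-1)·(-0.0192) + (3)·(0.1442) = 0.4519.

Step 4 — take square root: d = √(0.4519) ≈ 0.6723.

d(x, mu) = √(0.4519) ≈ 0.6723


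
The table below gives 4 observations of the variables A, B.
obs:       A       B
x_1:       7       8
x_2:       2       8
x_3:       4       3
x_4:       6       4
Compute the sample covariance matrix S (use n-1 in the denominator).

Step 1 — column means:
  mean(A) = (7 + 2 + 4 + 6) / 4 = 19/4 = 4.75
  mean(B) = (8 + 8 + 3 + 4) / 4 = 23/4 = 5.75

Step 2 — sample covariance S[i,j] = (1/(n-1)) · Σ_k (x_{k,i} - mean_i) · (x_{k,j} - mean_j), with n-1 = 3.
  S[A,A] = ((2.25)·(2.25) + (-2.75)·(-2.75) + (-0.75)·(-0.75) + (1.25)·(1.25)) / 3 = 14.75/3 = 4.9167
  S[A,B] = ((2.25)·(2.25) + (-2.75)·(2.25) + (-0.75)·(-2.75) + (1.25)·(-1.75)) / 3 = -1.25/3 = -0.4167
  S[B,B] = ((2.25)·(2.25) + (2.25)·(2.25) + (-2.75)·(-2.75) + (-1.75)·(-1.75)) / 3 = 20.75/3 = 6.9167

S is symmetric (S[j,i] = S[i,j]). Assembling:

S = [[4.9167, -0.4167],
 [-0.4167, 6.9167]]


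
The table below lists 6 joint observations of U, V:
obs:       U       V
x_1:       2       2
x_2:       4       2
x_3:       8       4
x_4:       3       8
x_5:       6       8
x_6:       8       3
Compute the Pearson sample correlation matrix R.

Step 1 — column means:
  mean(U) = (2 + 4 + 8 + 3 + 6 + 8) / 6 = 31/6 = 5.1667
  mean(V) = (2 + 2 + 4 + 8 + 8 + 3) / 6 = 27/6 = 4.5

Step 2 — sample variances and covariances s[i,j] = (1/(n-1)) · Σ_k (x_{k,i} - mean_i) · (x_{k,j} - mean_j), with n-1 = 5:
  s[U,U] = ((-3.1667)·(-3.1667) + (-1.1667)·(-1.1667) + (2.8333)·(2.8333) + (-2.1667)·(-2.1667) + (0.8333)·(0.8333) + (2.8333)·(2.8333)) / 5 = 32.8333/5 = 6.5667
  s[U,V] = ((-3.1667)·(-2.5) + (-1.1667)·(-2.5) + (2.8333)·(-0.5) + (-2.1667)·(3.5) + (0.8333)·(3.5) + (2.8333)·(-1.5)) / 5 = 0.5/5 = 0.1
  s[V,V] = ((-2.5)·(-2.5) + (-2.5)·(-2.5) + (-0.5)·(-0.5) + (3.5)·(3.5) + (3.5)·(3.5) + (-1.5)·(-1.5)) / 5 = 39.5/5 = 7.9
  Sample standard deviations s_i = √(s[i,i]):
  s(U) = √(6.5667) = 2.5626
  s(V) = √(7.9) = 2.8107

Step 3 — r_{ij} = s_{ij} / (s_i · s_j):
  r[U,U] = 1 (diagonal).
  r[U,V] = 0.1 / (2.5626 · 2.8107) = 0.1 / 7.2025 = 0.0139
  r[V,V] = 1 (diagonal).

R is symmetric with unit diagonal. Assembling:

R = [[1, 0.0139],
 [0.0139, 1]]


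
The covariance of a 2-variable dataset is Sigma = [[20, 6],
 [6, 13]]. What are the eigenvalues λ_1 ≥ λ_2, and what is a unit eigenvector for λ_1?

Step 1 — characteristic polynomial of 2×2 Sigma:
  det(Sigma - λI) = λ² - trace · λ + det = 0.
  trace = 20 + 13 = 33, det = 20·13 - (6)² = 224.
Step 2 — discriminant:
  Δ = trace² - 4·det = 1089 - 896 = 193.
Step 3 — eigenvalues:
  λ = (trace ± √Δ)/2 = (33 ± 13.8924)/2,
  λ_1 = 23.4462,  λ_2 = 9.5538.

Step 4 — unit eigenvector for λ_1: solve (Sigma - λ_1 I)v = 0. First row:
  (20 - 23.4462)·v_x + (6)·v_y = 0, i.e. (-3.4462)·v_x + (6)·v_y = 0,
  so v ∝ (b, λ_1 - a) = (6, 3.4462) = u.
  ||u|| = √((6)² + (3.4462)²) = √(47.8764) ≈ 6.9193,
  v_1 = u/||u|| ≈ (0.8671, 0.4981) (||v_1|| = 1).

λ_1 = 23.4462,  λ_2 = 9.5538;  v_1 ≈ (0.8671, 0.4981)


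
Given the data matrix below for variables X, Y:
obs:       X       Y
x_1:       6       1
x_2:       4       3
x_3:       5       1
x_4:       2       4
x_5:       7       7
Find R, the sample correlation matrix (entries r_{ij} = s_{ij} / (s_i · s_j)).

Step 1 — column means:
  mean(X) = (6 + 4 + 5 + 2 + 7) / 5 = 24/5 = 4.8
  mean(Y) = (1 + 3 + 1 + 4 + 7) / 5 = 16/5 = 3.2

Step 2 — sample variances and covariances s[i,j] = (1/(n-1)) · Σ_k (x_{k,i} - mean_i) · (x_{k,j} - mean_j), with n-1 = 4:
  s[X,X] = ((1.2)·(1.2) + (-0.8)·(-0.8) + (0.2)·(0.2) + (-2.8)·(-2.8) + (2.2)·(2.2)) / 4 = 14.8/4 = 3.7
  s[X,Y] = ((1.2)·(-2.2) + (-0.8)·(-0.2) + (0.2)·(-2.2) + (-2.8)·(0.8) + (2.2)·(3.8)) / 4 = 3.2/4 = 0.8
  s[Y,Y] = ((-2.2)·(-2.2) + (-0.2)·(-0.2) + (-2.2)·(-2.2) + (0.8)·(0.8) + (3.8)·(3.8)) / 4 = 24.8/4 = 6.2
  Sample standard deviations s_i = √(s[i,i]):
  s(X) = √(3.7) = 1.9235
  s(Y) = √(6.2) = 2.49

Step 3 — r_{ij} = s_{ij} / (s_i · s_j):
  r[X,X] = 1 (diagonal).
  r[X,Y] = 0.8 / (1.9235 · 2.49) = 0.8 / 4.7896 = 0.167
  r[Y,Y] = 1 (diagonal).

R is symmetric with unit diagonal. Assembling:

R = [[1, 0.167],
 [0.167, 1]]


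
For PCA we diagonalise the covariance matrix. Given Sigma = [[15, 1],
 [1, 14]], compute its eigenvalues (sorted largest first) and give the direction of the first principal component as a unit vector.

Step 1 — characteristic polynomial of 2×2 Sigma:
  det(Sigma - λI) = λ² - trace · λ + det = 0.
  trace = 15 + 14 = 29, det = 15·14 - (1)² = 209.
Step 2 — discriminant:
  Δ = trace² - 4·det = 841 - 836 = 5.
Step 3 — eigenvalues:
  λ = (trace ± √Δ)/2 = (29 ± 2.2361)/2,
  λ_1 = 15.618,  λ_2 = 13.382.

Step 4 — unit eigenvector for λ_1: solve (Sigma - λ_1 I)v = 0. First row:
  (15 - 15.618)·v_x + (1)·v_y = 0, i.e. (-0.618)·v_x + (1)·v_y = 0,
  so v ∝ (b, λ_1 - a) = (1, 0.618) = u.
  ||u|| = √((1)² + (0.618)²) = √(1.382) ≈ 1.1756,
  v_1 = u/||u|| ≈ (0.8507, 0.5257) (||v_1|| = 1).

λ_1 = 15.618,  λ_2 = 13.382;  v_1 ≈ (0.8507, 0.5257)


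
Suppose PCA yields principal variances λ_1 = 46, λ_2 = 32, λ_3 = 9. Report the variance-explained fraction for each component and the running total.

Step 1 — total variance = trace(Sigma) = Σ λ_i = 46 + 32 + 9 = 87.

Step 2 — fraction explained by component i = λ_i / Σ λ:
  PC1: 46/87 = 0.5287
  PC2: 32/87 = 0.3678
  PC3: 9/87 = 0.1034

Step 3 — cumulative fraction after k components = (λ_1 + ... + λ_k) / Σ λ:
  k = 1: 46/87 = 0.5287
  k = 2: (46 + 32)/87 = 78/87 = 0.8966
  k = 3: (46 + 32 + 9)/87 = 87/87 = 1

Summary (fraction, with percent):

explained: PC1 0.5287 (52.87%), PC2 0.3678 (36.78%), PC3 0.1034 (10.34%);  cumulative: 0.5287, 0.8966, 1


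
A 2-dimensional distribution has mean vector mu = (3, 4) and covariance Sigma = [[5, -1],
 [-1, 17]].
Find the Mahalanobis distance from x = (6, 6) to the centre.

Step 1 — centre the observation: (x - mu) = (3, 2).

Step 2 — invert Sigma. det(Sigma) = 5·17 - (-1)² = 84.
  Sigma^{-1} = (1/det) · [[d, -b], [-b, a]] = [[0.2024, 0.0119],
 [0.0119, 0.0595]].

Step 3 — form the quadratic (x - mu)^T · Sigma^{-1} · (x - mu):
  Sigma^{-1} · (x - mu) = (0.631, 0.1548).
  (x - mu)^T · [Sigma^{-1} · (x - mu)] = (3)·(0.631) + (2)·(0.1548) = 2.2024.

Step 4 — take square root: d = √(2.2024) ≈ 1.484.

d(x, mu) = √(2.2024) ≈ 1.484


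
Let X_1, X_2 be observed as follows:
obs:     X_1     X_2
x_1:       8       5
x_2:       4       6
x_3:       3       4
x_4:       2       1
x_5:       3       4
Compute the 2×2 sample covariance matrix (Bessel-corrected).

Step 1 — column means:
  mean(X_1) = (8 + 4 + 3 + 2 + 3) / 5 = 20/5 = 4
  mean(X_2) = (5 + 6 + 4 + 1 + 4) / 5 = 20/5 = 4

Step 2 — sample covariance S[i,j] = (1/(n-1)) · Σ_k (x_{k,i} - mean_i) · (x_{k,j} - mean_j), with n-1 = 4.
  S[X_1,X_1] = ((4)·(4) + (0)·(0) + (-1)·(-1) + (-2)·(-2) + (-1)·(-1)) / 4 = 22/4 = 5.5
  S[X_1,X_2] = ((4)·(1) + (0)·(2) + (-1)·(0) + (-2)·(-3) + (-1)·(0)) / 4 = 10/4 = 2.5
  S[X_2,X_2] = ((1)·(1) + (2)·(2) + (0)·(0) + (-3)·(-3) + (0)·(0)) / 4 = 14/4 = 3.5

S is symmetric (S[j,i] = S[i,j]). Assembling:

S = [[5.5, 2.5],
 [2.5, 3.5]]


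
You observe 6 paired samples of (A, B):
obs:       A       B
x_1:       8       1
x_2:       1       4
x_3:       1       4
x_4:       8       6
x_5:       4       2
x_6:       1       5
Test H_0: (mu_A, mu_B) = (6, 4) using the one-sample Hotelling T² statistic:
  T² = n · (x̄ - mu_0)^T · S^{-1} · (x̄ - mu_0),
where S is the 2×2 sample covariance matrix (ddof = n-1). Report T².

Step 1 — sample mean vector:
  mean(A) = (8 + 1 + 1 + 8 + 4 + 1) / 6 = 23/6 = 3.8333
  mean(B) = (1 + 4 + 4 + 6 + 2 + 5) / 6 = 22/6 = 3.6667
  x̄ = (3.8333, 3.6667),  deviation x̄ - mu_0 = (3.8333, 3.6667) - (6, 4) = (-2.1667, -0.3333).

Step 2 — sample covariance matrix, S[i,j] = (1/(n-1)) · Σ_k (x_{k,i} - mean_i) · (x_{k,j} - mean_j), divisor n-1 = 5:
  S[A,A] = ((4.1667)·(4.1667) + (-2.8333)·(-2.8333) + (-2.8333)·(-2.8333) + (4.1667)·(4.1667) + (0.1667)·(0.1667) + (-2.8333)·(-2.8333)) / 5 = 58.8333/5 = 11.7667
  S[A,B] = ((4.1667)·(-2.6667) + (-2.8333)·(0.3333) + (-2.8333)·(0.3333) + (4.1667)·(2.3333) + (0.1667)·(-1.6667) + (-2.8333)·(1.3333)) / 5 = -7.3333/5 = -1.4667
  S[B,B] = ((-2.6667)·(-2.6667) + (0.3333)·(0.3333) + (0.3333)·(0.3333) + (2.3333)·(2.3333) + (-1.6667)·(-1.6667) + (1.3333)·(1.3333)) / 5 = 17.3333/5 = 3.4667
  S = [[11.7667, -1.4667],
 [-1.4667, 3.4667]].

Step 3 — invert S. det(S) = 11.7667·3.4667 - (-1.4667)² = 38.64.
  S^{-1} = (1/det) · [[d, -b], [-b, a]] = [[0.0897, 0.038],
 [0.038, 0.3045]].

Step 4 — quadratic form (x̄ - mu_0)^T · S^{-1} · (x̄ - mu_0):
  S^{-1} · (x̄ - mu_0) = (-0.207, -0.1837),
  (x̄ - mu_0)^T · [...] = (-2.1667)·(-0.207) + (-0.3333)·(-0.1837) = 0.5098.

Step 5 — scale by n: T² = 6 · 0.5098 = 3.059.

T² ≈ 3.059


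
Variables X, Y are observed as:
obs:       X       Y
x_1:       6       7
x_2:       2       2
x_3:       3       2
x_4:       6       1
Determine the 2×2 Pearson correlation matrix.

Step 1 — column means:
  mean(X) = (6 + 2 + 3 + 6) / 4 = 17/4 = 4.25
  mean(Y) = (7 + 2 + 2 + 1) / 4 = 12/4 = 3

Step 2 — sample variances and covariances s[i,j] = (1/(n-1)) · Σ_k (x_{k,i} - mean_i) · (x_{k,j} - mean_j), with n-1 = 3:
  s[X,X] = ((1.75)·(1.75) + (-2.25)·(-2.25) + (-1.25)·(-1.25) + (1.75)·(1.75)) / 3 = 12.75/3 = 4.25
  s[X,Y] = ((1.75)·(4) + (-2.25)·(-1) + (-1.25)·(-1) + (1.75)·(-2)) / 3 = 7/3 = 2.3333
  s[Y,Y] = ((4)·(4) + (-1)·(-1) + (-1)·(-1) + (-2)·(-2)) / 3 = 22/3 = 7.3333
  Sample standard deviations s_i = √(s[i,i]):
  s(X) = √(4.25) = 2.0616
  s(Y) = √(7.3333) = 2.708

Step 3 — r_{ij} = s_{ij} / (s_i · s_j):
  r[X,X] = 1 (diagonal).
  r[X,Y] = 2.3333 / (2.0616 · 2.708) = 2.3333 / 5.5827 = 0.418
  r[Y,Y] = 1 (diagonal).

R is symmetric with unit diagonal. Assembling:

R = [[1, 0.418],
 [0.418, 1]]


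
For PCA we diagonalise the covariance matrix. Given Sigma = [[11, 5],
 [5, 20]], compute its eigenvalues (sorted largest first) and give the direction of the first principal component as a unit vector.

Step 1 — characteristic polynomial of 2×2 Sigma:
  det(Sigma - λI) = λ² - trace · λ + det = 0.
  trace = 11 + 20 = 31, det = 11·20 - (5)² = 195.
Step 2 — discriminant:
  Δ = trace² - 4·det = 961 - 780 = 181.
Step 3 — eigenvalues:
  λ = (trace ± √Δ)/2 = (31 ± 13.4536)/2,
  λ_1 = 22.2268,  λ_2 = 8.7732.

Step 4 — unit eigenvector for λ_1: solve (Sigma - λ_1 I)v = 0. First row:
  (11 - 22.2268)·v_x + (5)·v_y = 0, i.e. (-11.2268)·v_x + (5)·v_y = 0,
  so v ∝ (b, λ_1 - a) = (5, 11.2268) = u.
  ||u|| = √((5)² + (11.2268)²) = √(151.0413) ≈ 12.2899,
  v_1 = u/||u|| ≈ (0.4068, 0.9135) (||v_1|| = 1).

λ_1 = 22.2268,  λ_2 = 8.7732;  v_1 ≈ (0.4068, 0.9135)


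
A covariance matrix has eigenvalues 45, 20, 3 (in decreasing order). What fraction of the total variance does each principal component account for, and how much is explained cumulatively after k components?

Step 1 — total variance = trace(Sigma) = Σ λ_i = 45 + 20 + 3 = 68.

Step 2 — fraction explained by component i = λ_i / Σ λ:
  PC1: 45/68 = 0.6618
  PC2: 20/68 = 0.2941
  PC3: 3/68 = 0.0441

Step 3 — cumulative fraction after k components = (λ_1 + ... + λ_k) / Σ λ:
  k = 1: 45/68 = 0.6618
  k = 2: (45 + 20)/68 = 65/68 = 0.9559
  k = 3: (45 + 20 + 3)/68 = 68/68 = 1

Summary (fraction, with percent):

explained: PC1 0.6618 (66.18%), PC2 0.2941 (29.41%), PC3 0.0441 (4.41%);  cumulative: 0.6618, 0.9559, 1


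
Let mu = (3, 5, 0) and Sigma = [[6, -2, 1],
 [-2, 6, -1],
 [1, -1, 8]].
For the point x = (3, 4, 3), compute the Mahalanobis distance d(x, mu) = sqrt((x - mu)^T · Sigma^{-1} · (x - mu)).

Step 1 — centre the observation: (x - mu) = (0, -1, 3).

Step 2 — invert Sigma (cofactor / det for 3×3, or solve directly):
  Sigma^{-1} = [[0.1895, 0.0605, -0.0161],
 [0.0605, 0.1895, 0.0161],
 [-0.0161, 0.0161, 0.129]].

Step 3 — form the quadratic (x - mu)^T · Sigma^{-1} · (x - mu):
  Sigma^{-1} · (x - mu) = (-0.1089, -0.1411, 0.371).
  (x - mu)^T · [Sigma^{-1} · (x - mu)] = (0)·(-0.1089) + (-1)·(-0.1411) + (3)·(0.371) = 1.254.

Step 4 — take square root: d = √(1.254) ≈ 1.1198.

d(x, mu) = √(1.254) ≈ 1.1198


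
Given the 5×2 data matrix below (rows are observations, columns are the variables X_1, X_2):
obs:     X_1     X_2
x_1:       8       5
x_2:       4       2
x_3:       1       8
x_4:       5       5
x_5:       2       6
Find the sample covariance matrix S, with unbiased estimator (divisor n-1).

Step 1 — column means:
  mean(X_1) = (8 + 4 + 1 + 5 + 2) / 5 = 20/5 = 4
  mean(X_2) = (5 + 2 + 8 + 5 + 6) / 5 = 26/5 = 5.2

Step 2 — sample covariance S[i,j] = (1/(n-1)) · Σ_k (x_{k,i} - mean_i) · (x_{k,j} - mean_j), with n-1 = 4.
  S[X_1,X_1] = ((4)·(4) + (0)·(0) + (-3)·(-3) + (1)·(1) + (-2)·(-2)) / 4 = 30/4 = 7.5
  S[X_1,X_2] = ((4)·(-0.2) + (0)·(-3.2) + (-3)·(2.8) + (1)·(-0.2) + (-2)·(0.8)) / 4 = -11/4 = -2.75
  S[X_2,X_2] = ((-0.2)·(-0.2) + (-3.2)·(-3.2) + (2.8)·(2.8) + (-0.2)·(-0.2) + (0.8)·(0.8)) / 4 = 18.8/4 = 4.7

S is symmetric (S[j,i] = S[i,j]). Assembling:

S = [[7.5, -2.75],
 [-2.75, 4.7]]


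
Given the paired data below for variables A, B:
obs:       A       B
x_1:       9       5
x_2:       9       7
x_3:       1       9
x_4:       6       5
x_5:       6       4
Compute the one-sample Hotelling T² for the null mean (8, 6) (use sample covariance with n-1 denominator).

Step 1 — sample mean vector:
  mean(A) = (9 + 9 + 1 + 6 + 6) / 5 = 31/5 = 6.2
  mean(B) = (5 + 7 + 9 + 5 + 4) / 5 = 30/5 = 6
  x̄ = (6.2, 6),  deviation x̄ - mu_0 = (6.2, 6) - (8, 6) = (-1.8, 0).

Step 2 — sample covariance matrix, S[i,j] = (1/(n-1)) · Σ_k (x_{k,i} - mean_i) · (x_{k,j} - mean_j), divisor n-1 = 4:
  S[A,A] = ((2.8)·(2.8) + (2.8)·(2.8) + (-5.2)·(-5.2) + (-0.2)·(-0.2) + (-0.2)·(-0.2)) / 4 = 42.8/4 = 10.7
  S[A,B] = ((2.8)·(-1) + (2.8)·(1) + (-5.2)·(3) + (-0.2)·(-1) + (-0.2)·(-2)) / 4 = -15/4 = -3.75
  S[B,B] = ((-1)·(-1) + (1)·(1) + (3)·(3) + (-1)·(-1) + (-2)·(-2)) / 4 = 16/4 = 4
  S = [[10.7, -3.75],
 [-3.75, 4]].

Step 3 — invert S. det(S) = 10.7·4 - (-3.75)² = 28.7375.
  S^{-1} = (1/det) · [[d, -b], [-b, a]] = [[0.1392, 0.1305],
 [0.1305, 0.3723]].

Step 4 — quadratic form (x̄ - mu_0)^T · S^{-1} · (x̄ - mu_0):
  S^{-1} · (x̄ - mu_0) = (-0.2505, -0.2349),
  (x̄ - mu_0)^T · [...] = (-1.8)·(-0.2505) + (0)·(-0.2349) = 0.451.

Step 5 — scale by n: T² = 5 · 0.451 = 2.2549.

T² ≈ 2.2549


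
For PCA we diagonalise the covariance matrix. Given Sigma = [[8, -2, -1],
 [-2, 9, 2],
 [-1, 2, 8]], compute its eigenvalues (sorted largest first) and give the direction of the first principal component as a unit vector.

Step 1 — characteristic polynomial p(λ) = det(λI - Sigma) = λ³ - tr·λ² + c_1·λ - det, where tr = trace, c_1 = sum of the principal 2×2 minors, det = det(Sigma):
  tr = 8 + 9 + 8 = 25,
  c_1 = (8·9 - (-2)²) + (8·8 - (-1)²) + (9·8 - (2)²) = 68 + 63 + 68 = 199,
  det = 8·(9·8 - (2)²) - (-2)·((-2)·8 - (2)·(-1)) + (-1)·((-2)·(2) - 9·(-1)) = 8·(68) - (-2)·(-14) + (-1)·(5) = 511.
  So p(λ) = λ³ - 25λ² + 199λ - 511.
Step 2 — look for an integer root (rational root theorem: any rational root is an integer divisor of 511). Testing λ = 7:
  p(7) = 343 - 1225 + 1393 - 511 = 0  ✓
  Dividing out (λ - 7): p(λ) = (λ - 7)(λ² - 18λ + 73).
Step 3 — remaining eigenvalues from the quadratic λ² - 18λ + 73 = 0:
  Δ = 18² - 4·73 = 324 - 292 = 32,  λ = (18 ± √32)/2 = (18 ± 5.6569)/2 ≈ 11.8284 or 6.1716.
  Sorted: λ_1 = 11.8284,  λ_2 = 7,  λ_3 = 6.1716  (check: sum = 25 = tr ✓).

Step 4 — unit eigenvector for λ_1 ≈ 11.8284: v spans the null space of (Sigma - λ_1 I), whose rows are
  r_1 = (-3.8284, -2, -1),  r_2 = (-2, -2.8284, 2),  r_3 = (-1, 2, -3.8284).
  v is orthogonal to every row, so take v ∝ r_1 × r_2 = ((-2)·(2) - (-1)·(-2.8284), (-1)·(-2) - (-3.8284)·(2), (-3.8284)·(-2.8284) - (-2)·(-2)) ≈ (-6.8284, 9.6569, 6.8284).
  Rescale (multiply by -1 so the first nonzero entry is positive): u = (6.8284, -9.6569, -6.8284).
  ||u|| = √((6.8284)² + (-9.6569)² + (-6.8284)²) = √(186.5097) ≈ 13.6569,  v_1 = u/||u|| ≈ (0.5, -0.7071, -0.5) (||v_1|| = 1).

λ_1 = 11.8284,  λ_2 = 7,  λ_3 = 6.1716;  v_1 ≈ (0.5, -0.7071, -0.5)


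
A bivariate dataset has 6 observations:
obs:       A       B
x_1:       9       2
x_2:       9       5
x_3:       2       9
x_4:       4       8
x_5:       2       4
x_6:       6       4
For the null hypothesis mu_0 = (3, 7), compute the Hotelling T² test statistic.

Step 1 — sample mean vector:
  mean(A) = (9 + 9 + 2 + 4 + 2 + 6) / 6 = 32/6 = 5.3333
  mean(B) = (2 + 5 + 9 + 8 + 4 + 4) / 6 = 32/6 = 5.3333
  x̄ = (5.3333, 5.3333),  deviation x̄ - mu_0 = (5.3333, 5.3333) - (3, 7) = (2.3333, -1.6667).

Step 2 — sample covariance matrix, S[i,j] = (1/(n-1)) · Σ_k (x_{k,i} - mean_i) · (x_{k,j} - mean_j), divisor n-1 = 5:
  S[A,A] = ((3.6667)·(3.6667) + (3.6667)·(3.6667) + (-3.3333)·(-3.3333) + (-1.3333)·(-1.3333) + (-3.3333)·(-3.3333) + (0.6667)·(0.6667)) / 5 = 51.3333/5 = 10.2667
  S[A,B] = ((3.6667)·(-3.3333) + (3.6667)·(-0.3333) + (-3.3333)·(3.6667) + (-1.3333)·(2.6667) + (-3.3333)·(-1.3333) + (0.6667)·(-1.3333)) / 5 = -25.6667/5 = -5.1333
  S[B,B] = ((-3.3333)·(-3.3333) + (-0.3333)·(-0.3333) + (3.6667)·(3.6667) + (2.6667)·(2.6667) + (-1.3333)·(-1.3333) + (-1.3333)·(-1.3333)) / 5 = 35.3333/5 = 7.0667
  S = [[10.2667, -5.1333],
 [-5.1333, 7.0667]].

Step 3 — invert S. det(S) = 10.2667·7.0667 - (-5.1333)² = 46.2.
  S^{-1} = (1/det) · [[d, -b], [-b, a]] = [[0.153, 0.1111],
 [0.1111, 0.2222]].

Step 4 — quadratic form (x̄ - mu_0)^T · S^{-1} · (x̄ - mu_0):
  S^{-1} · (x̄ - mu_0) = (0.1717, -0.1111),
  (x̄ - mu_0)^T · [...] = (2.3333)·(0.1717) + (-1.6667)·(-0.1111) = 0.5859.

Step 5 — scale by n: T² = 6 · 0.5859 = 3.5152.

T² ≈ 3.5152


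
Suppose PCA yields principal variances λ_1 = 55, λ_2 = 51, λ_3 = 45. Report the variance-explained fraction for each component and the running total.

Step 1 — total variance = trace(Sigma) = Σ λ_i = 55 + 51 + 45 = 151.

Step 2 — fraction explained by component i = λ_i / Σ λ:
  PC1: 55/151 = 0.3642
  PC2: 51/151 = 0.3377
  PC3: 45/151 = 0.298

Step 3 — cumulative fraction after k components = (λ_1 + ... + λ_k) / Σ λ:
  k = 1: 55/151 = 0.3642
  k = 2: (55 + 51)/151 = 106/151 = 0.702
  k = 3: (55 + 51 + 45)/151 = 151/151 = 1

Summary (fraction, with percent):

explained: PC1 0.3642 (36.42%), PC2 0.3377 (33.77%), PC3 0.298 (29.8%);  cumulative: 0.3642, 0.702, 1


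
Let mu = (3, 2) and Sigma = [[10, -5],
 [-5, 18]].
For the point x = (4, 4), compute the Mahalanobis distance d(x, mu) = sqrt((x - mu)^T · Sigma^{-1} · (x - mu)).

Step 1 — centre the observation: (x - mu) = (1, 2).

Step 2 — invert Sigma. det(Sigma) = 10·18 - (-5)² = 155.
  Sigma^{-1} = (1/det) · [[d, -b], [-b, a]] = [[0.1161, 0.0323],
 [0.0323, 0.0645]].

Step 3 — form the quadratic (x - mu)^T · Sigma^{-1} · (x - mu):
  Sigma^{-1} · (x - mu) = (0.1806, 0.1613).
  (x - mu)^T · [Sigma^{-1} · (x - mu)] = (1)·(0.1806) + (2)·(0.1613) = 0.5032.

Step 4 — take square root: d = √(0.5032) ≈ 0.7094.

d(x, mu) = √(0.5032) ≈ 0.7094


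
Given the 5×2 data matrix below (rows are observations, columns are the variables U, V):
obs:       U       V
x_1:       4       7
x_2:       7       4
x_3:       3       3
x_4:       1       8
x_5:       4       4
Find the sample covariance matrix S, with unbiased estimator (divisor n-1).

Step 1 — column means:
  mean(U) = (4 + 7 + 3 + 1 + 4) / 5 = 19/5 = 3.8
  mean(V) = (7 + 4 + 3 + 8 + 4) / 5 = 26/5 = 5.2

Step 2 — sample covariance S[i,j] = (1/(n-1)) · Σ_k (x_{k,i} - mean_i) · (x_{k,j} - mean_j), with n-1 = 4.
  S[U,U] = ((0.2)·(0.2) + (3.2)·(3.2) + (-0.8)·(-0.8) + (-2.8)·(-2.8) + (0.2)·(0.2)) / 4 = 18.8/4 = 4.7
  S[U,V] = ((0.2)·(1.8) + (3.2)·(-1.2) + (-0.8)·(-2.2) + (-2.8)·(2.8) + (0.2)·(-1.2)) / 4 = -9.8/4 = -2.45
  S[V,V] = ((1.8)·(1.8) + (-1.2)·(-1.2) + (-2.2)·(-2.2) + (2.8)·(2.8) + (-1.2)·(-1.2)) / 4 = 18.8/4 = 4.7

S is symmetric (S[j,i] = S[i,j]). Assembling:

S = [[4.7, -2.45],
 [-2.45, 4.7]]


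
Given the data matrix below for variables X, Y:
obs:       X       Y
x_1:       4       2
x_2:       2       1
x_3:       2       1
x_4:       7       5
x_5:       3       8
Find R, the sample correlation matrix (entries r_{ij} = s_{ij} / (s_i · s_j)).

Step 1 — column means:
  mean(X) = (4 + 2 + 2 + 7 + 3) / 5 = 18/5 = 3.6
  mean(Y) = (2 + 1 + 1 + 5 + 8) / 5 = 17/5 = 3.4

Step 2 — sample variances and covariances s[i,j] = (1/(n-1)) · Σ_k (x_{k,i} - mean_i) · (x_{k,j} - mean_j), with n-1 = 4:
  s[X,X] = ((0.4)·(0.4) + (-1.6)·(-1.6) + (-1.6)·(-1.6) + (3.4)·(3.4) + (-0.6)·(-0.6)) / 4 = 17.2/4 = 4.3
  s[X,Y] = ((0.4)·(-1.4) + (-1.6)·(-2.4) + (-1.6)·(-2.4) + (3.4)·(1.6) + (-0.6)·(4.6)) / 4 = 9.8/4 = 2.45
  s[Y,Y] = ((-1.4)·(-1.4) + (-2.4)·(-2.4) + (-2.4)·(-2.4) + (1.6)·(1.6) + (4.6)·(4.6)) / 4 = 37.2/4 = 9.3
  Sample standard deviations s_i = √(s[i,i]):
  s(X) = √(4.3) = 2.0736
  s(Y) = √(9.3) = 3.0496

Step 3 — r_{ij} = s_{ij} / (s_i · s_j):
  r[X,X] = 1 (diagonal).
  r[X,Y] = 2.45 / (2.0736 · 3.0496) = 2.45 / 6.3238 = 0.3874
  r[Y,Y] = 1 (diagonal).

R is symmetric with unit diagonal. Assembling:

R = [[1, 0.3874],
 [0.3874, 1]]


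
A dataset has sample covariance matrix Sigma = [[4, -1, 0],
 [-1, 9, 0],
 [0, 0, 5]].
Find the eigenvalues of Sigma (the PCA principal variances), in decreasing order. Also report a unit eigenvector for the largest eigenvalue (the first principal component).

Step 1 — characteristic polynomial p(λ) = det(λI - Sigma) = λ³ - tr·λ² + c_1·λ - det, where tr = trace, c_1 = sum of the principal 2×2 minors, det = det(Sigma):
  tr = 4 + 9 + 5 = 18,
  c_1 = (4·9 - (-1)²) + (4·5 - (0)²) + (9·5 - (0)²) = 35 + 20 + 45 = 100,
  det = 4·(9·5 - (0)²) - (-1)·((-1)·5 - (0)·(0)) + (0)·((-1)·(0) - 9·(0)) = 4·(45) - (-1)·(-5) + (0)·(0) = 175.
  So p(λ) = λ³ - 18λ² + 100λ - 175.
Step 2 — look for an integer root (rational root theorem: any rational root is an integer divisor of 175). Testing λ = 5:
  p(5) = 125 - 450 + 500 - 175 = 0  ✓
  Dividing out (λ - 5): p(λ) = (λ - 5)(λ² - 13λ + 35).
Step 3 — remaining eigenvalues from the quadratic λ² - 13λ + 35 = 0:
  Δ = 13² - 4·35 = 169 - 140 = 29,  λ = (13 ± √29)/2 = (13 ± 5.3852)/2 ≈ 9.1926 or 3.8074.
  Sorted: λ_1 = 9.1926,  λ_2 = 5,  λ_3 = 3.8074  (check: sum = 18 = tr ✓).

Step 4 — unit eigenvector for λ_1 ≈ 9.1926: v spans the null space of (Sigma - λ_1 I), whose rows are
  r_1 = (-5.1926, -1, 0),  r_2 = (-1, -0.1926, 0),  r_3 = (0, 0, -4.1926).
  v is orthogonal to every row, so take v ∝ r_1 × r_3 = ((-1)·(-4.1926) - (0)·(0), (0)·(0) - (-5.1926)·(-4.1926), (-5.1926)·(0) - (-1)·(0)) ≈ (4.1926, -21.7703, 0).
  Let u = (4.1926, -21.7703, 0).
  ||u|| = √((4.1926)² + (-21.7703)² + (0)²) = √(491.525) ≈ 22.1704,  v_1 = u/||u|| ≈ (0.1891, -0.982, 0) (||v_1|| = 1).

λ_1 = 9.1926,  λ_2 = 5,  λ_3 = 3.8074;  v_1 ≈ (0.1891, -0.982, 0)


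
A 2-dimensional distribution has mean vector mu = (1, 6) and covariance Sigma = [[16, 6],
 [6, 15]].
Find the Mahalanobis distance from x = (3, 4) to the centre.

Step 1 — centre the observation: (x - mu) = (2, -2).

Step 2 — invert Sigma. det(Sigma) = 16·15 - (6)² = 204.
  Sigma^{-1} = (1/det) · [[d, -b], [-b, a]] = [[0.0735, -0.0294],
 [-0.0294, 0.0784]].

Step 3 — form the quadratic (x - mu)^T · Sigma^{-1} · (x - mu):
  Sigma^{-1} · (x - mu) = (0.2059, -0.2157).
  (x - mu)^T · [Sigma^{-1} · (x - mu)] = (2)·(0.2059) + (-2)·(-0.2157) = 0.8431.

Step 4 — take square root: d = √(0.8431) ≈ 0.9182.

d(x, mu) = √(0.8431) ≈ 0.9182


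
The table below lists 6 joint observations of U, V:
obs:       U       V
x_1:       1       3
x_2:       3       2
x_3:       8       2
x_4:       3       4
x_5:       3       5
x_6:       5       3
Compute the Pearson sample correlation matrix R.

Step 1 — column means:
  mean(U) = (1 + 3 + 8 + 3 + 3 + 5) / 6 = 23/6 = 3.8333
  mean(V) = (3 + 2 + 2 + 4 + 5 + 3) / 6 = 19/6 = 3.1667

Step 2 — sample variances and covariances s[i,j] = (1/(n-1)) · Σ_k (x_{k,i} - mean_i) · (x_{k,j} - mean_j), with n-1 = 5:
  s[U,U] = ((-2.8333)·(-2.8333) + (-0.8333)·(-0.8333) + (4.1667)·(4.1667) + (-0.8333)·(-0.8333) + (-0.8333)·(-0.8333) + (1.1667)·(1.1667)) / 5 = 28.8333/5 = 5.7667
  s[U,V] = ((-2.8333)·(-0.1667) + (-0.8333)·(-1.1667) + (4.1667)·(-1.1667) + (-0.8333)·(0.8333) + (-0.8333)·(1.8333) + (1.1667)·(-0.1667)) / 5 = -5.8333/5 = -1.1667
  s[V,V] = ((-0.1667)·(-0.1667) + (-1.1667)·(-1.1667) + (-1.1667)·(-1.1667) + (0.8333)·(0.8333) + (1.8333)·(1.8333) + (-0.1667)·(-0.1667)) / 5 = 6.8333/5 = 1.3667
  Sample standard deviations s_i = √(s[i,i]):
  s(U) = √(5.7667) = 2.4014
  s(V) = √(1.3667) = 1.169

Step 3 — r_{ij} = s_{ij} / (s_i · s_j):
  r[U,U] = 1 (diagonal).
  r[U,V] = -1.1667 / (2.4014 · 1.169) = -1.1667 / 2.8073 = -0.4156
  r[V,V] = 1 (diagonal).

R is symmetric with unit diagonal. Assembling:

R = [[1, -0.4156],
 [-0.4156, 1]]


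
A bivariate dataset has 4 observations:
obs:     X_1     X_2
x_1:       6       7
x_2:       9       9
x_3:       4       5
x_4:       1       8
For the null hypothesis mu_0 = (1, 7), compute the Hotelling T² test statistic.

Step 1 — sample mean vector:
  mean(X_1) = (6 + 9 + 4 + 1) / 4 = 20/4 = 5
  mean(X_2) = (7 + 9 + 5 + 8) / 4 = 29/4 = 7.25
  x̄ = (5, 7.25),  deviation x̄ - mu_0 = (5, 7.25) - (1, 7) = (4, 0.25).

Step 2 — sample covariance matrix, S[i,j] = (1/(n-1)) · Σ_k (x_{k,i} - mean_i) · (x_{k,j} - mean_j), divisor n-1 = 3:
  S[X_1,X_1] = ((1)·(1) + (4)·(4) + (-1)·(-1) + (-4)·(-4)) / 3 = 34/3 = 11.3333
  S[X_1,X_2] = ((1)·(-0.25) + (4)·(1.75) + (-1)·(-2.25) + (-4)·(0.75)) / 3 = 6/3 = 2
  S[X_2,X_2] = ((-0.25)·(-0.25) + (1.75)·(1.75) + (-2.25)·(-2.25) + (0.75)·(0.75)) / 3 = 8.75/3 = 2.9167
  S = [[11.3333, 2],
 [2, 2.9167]].

Step 3 — invert S. det(S) = 11.3333·2.9167 - (2)² = 29.0556.
  S^{-1} = (1/det) · [[d, -b], [-b, a]] = [[0.1004, -0.0688],
 [-0.0688, 0.3901]].

Step 4 — quadratic form (x̄ - mu_0)^T · S^{-1} · (x̄ - mu_0):
  S^{-1} · (x̄ - mu_0) = (0.3843, -0.1778),
  (x̄ - mu_0)^T · [...] = (4)·(0.3843) + (0.25)·(-0.1778) = 1.4928.

Step 5 — scale by n: T² = 4 · 1.4928 = 5.9713.

T² ≈ 5.9713


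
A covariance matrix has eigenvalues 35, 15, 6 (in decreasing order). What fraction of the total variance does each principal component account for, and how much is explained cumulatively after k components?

Step 1 — total variance = trace(Sigma) = Σ λ_i = 35 + 15 + 6 = 56.

Step 2 — fraction explained by component i = λ_i / Σ λ:
  PC1: 35/56 = 0.625
  PC2: 15/56 = 0.2679
  PC3: 6/56 = 0.1071

Step 3 — cumulative fraction after k components = (λ_1 + ... + λ_k) / Σ λ:
  k = 1: 35/56 = 0.625
  k = 2: (35 + 15)/56 = 50/56 = 0.8929
  k = 3: (35 + 15 + 6)/56 = 56/56 = 1

Summary (fraction, with percent):

explained: PC1 0.625 (62.5%), PC2 0.2679 (26.79%), PC3 0.1071 (10.71%);  cumulative: 0.625, 0.8929, 1


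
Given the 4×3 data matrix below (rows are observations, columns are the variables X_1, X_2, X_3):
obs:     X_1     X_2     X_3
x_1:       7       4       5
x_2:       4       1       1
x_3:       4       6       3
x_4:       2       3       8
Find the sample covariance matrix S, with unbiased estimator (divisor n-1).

Step 1 — column means:
  mean(X_1) = (7 + 4 + 4 + 2) / 4 = 17/4 = 4.25
  mean(X_2) = (4 + 1 + 6 + 3) / 4 = 14/4 = 3.5
  mean(X_3) = (5 + 1 + 3 + 8) / 4 = 17/4 = 4.25

Step 2 — sample covariance S[i,j] = (1/(n-1)) · Σ_k (x_{k,i} - mean_i) · (x_{k,j} - mean_j), with n-1 = 3.
  S[X_1,X_1] = ((2.75)·(2.75) + (-0.25)·(-0.25) + (-0.25)·(-0.25) + (-2.25)·(-2.25)) / 3 = 12.75/3 = 4.25
  S[X_1,X_2] = ((2.75)·(0.5) + (-0.25)·(-2.5) + (-0.25)·(2.5) + (-2.25)·(-0.5)) / 3 = 2.5/3 = 0.8333
  S[X_1,X_3] = ((2.75)·(0.75) + (-0.25)·(-3.25) + (-0.25)·(-1.25) + (-2.25)·(3.75)) / 3 = -5.25/3 = -1.75
  S[X_2,X_2] = ((0.5)·(0.5) + (-2.5)·(-2.5) + (2.5)·(2.5) + (-0.5)·(-0.5)) / 3 = 13/3 = 4.3333
  S[X_2,X_3] = ((0.5)·(0.75) + (-2.5)·(-3.25) + (2.5)·(-1.25) + (-0.5)·(3.75)) / 3 = 3.5/3 = 1.1667
  S[X_3,X_3] = ((0.75)·(0.75) + (-3.25)·(-3.25) + (-1.25)·(-1.25) + (3.75)·(3.75)) / 3 = 26.75/3 = 8.9167

S is symmetric (S[j,i] = S[i,j]). Assembling:

S = [[4.25, 0.8333, -1.75],
 [0.8333, 4.3333, 1.1667],
 [-1.75, 1.1667, 8.9167]]


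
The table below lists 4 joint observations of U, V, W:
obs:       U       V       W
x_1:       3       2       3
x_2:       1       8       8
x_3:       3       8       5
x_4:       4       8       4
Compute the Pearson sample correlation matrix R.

Step 1 — column means:
  mean(U) = (3 + 1 + 3 + 4) / 4 = 11/4 = 2.75
  mean(V) = (2 + 8 + 8 + 8) / 4 = 26/4 = 6.5
  mean(W) = (3 + 8 + 5 + 4) / 4 = 20/4 = 5

Step 2 — sample variances and covariances s[i,j] = (1/(n-1)) · Σ_k (x_{k,i} - mean_i) · (x_{k,j} - mean_j), with n-1 = 3:
  s[U,U] = ((0.25)·(0.25) + (-1.75)·(-1.75) + (0.25)·(0.25) + (1.25)·(1.25)) / 3 = 4.75/3 = 1.5833
  s[U,V] = ((0.25)·(-4.5) + (-1.75)·(1.5) + (0.25)·(1.5) + (1.25)·(1.5)) / 3 = -1.5/3 = -0.5
  s[U,W] = ((0.25)·(-2) + (-1.75)·(3) + (0.25)·(0) + (1.25)·(-1)) / 3 = -7/3 = -2.3333
  s[V,V] = ((-4.5)·(-4.5) + (1.5)·(1.5) + (1.5)·(1.5) + (1.5)·(1.5)) / 3 = 27/3 = 9
  s[V,W] = ((-4.5)·(-2) + (1.5)·(3) + (1.5)·(0) + (1.5)·(-1)) / 3 = 12/3 = 4
  s[W,W] = ((-2)·(-2) + (3)·(3) + (0)·(0) + (-1)·(-1)) / 3 = 14/3 = 4.6667
  Sample standard deviations s_i = √(s[i,i]):
  s(U) = √(1.5833) = 1.2583
  s(V) = √(9) = 3
  s(W) = √(4.6667) = 2.1602

Step 3 — r_{ij} = s_{ij} / (s_i · s_j):
  r[U,U] = 1 (diagonal).
  r[U,V] = -0.5 / (1.2583 · 3) = -0.5 / 3.7749 = -0.1325
  r[U,W] = -2.3333 / (1.2583 · 2.1602) = -2.3333 / 2.7183 = -0.8584
  r[V,V] = 1 (diagonal).
  r[V,W] = 4 / (3 · 2.1602) = 4 / 6.4807 = 0.6172
  r[W,W] = 1 (diagonal).

R is symmetric with unit diagonal. Assembling:

R = [[1, -0.1325, -0.8584],
 [-0.1325, 1, 0.6172],
 [-0.8584, 0.6172, 1]]


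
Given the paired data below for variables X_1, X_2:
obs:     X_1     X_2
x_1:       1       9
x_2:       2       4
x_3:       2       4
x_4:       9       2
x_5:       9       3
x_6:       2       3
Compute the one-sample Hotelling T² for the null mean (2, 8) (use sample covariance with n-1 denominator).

Step 1 — sample mean vector:
  mean(X_1) = (1 + 2 + 2 + 9 + 9 + 2) / 6 = 25/6 = 4.1667
  mean(X_2) = (9 + 4 + 4 + 2 + 3 + 3) / 6 = 25/6 = 4.1667
  x̄ = (4.1667, 4.1667),  deviation x̄ - mu_0 = (4.1667, 4.1667) - (2, 8) = (2.1667, -3.8333).

Step 2 — sample covariance matrix, S[i,j] = (1/(n-1)) · Σ_k (x_{k,i} - mean_i) · (x_{k,j} - mean_j), divisor n-1 = 5:
  S[X_1,X_1] = ((-3.1667)·(-3.1667) + (-2.1667)·(-2.1667) + (-2.1667)·(-2.1667) + (4.8333)·(4.8333) + (4.8333)·(4.8333) + (-2.1667)·(-2.1667)) / 5 = 70.8333/5 = 14.1667
  S[X_1,X_2] = ((-3.1667)·(4.8333) + (-2.1667)·(-0.1667) + (-2.1667)·(-0.1667) + (4.8333)·(-2.1667) + (4.8333)·(-1.1667) + (-2.1667)·(-1.1667)) / 5 = -28.1667/5 = -5.6333
  S[X_2,X_2] = ((4.8333)·(4.8333) + (-0.1667)·(-0.1667) + (-0.1667)·(-0.1667) + (-2.1667)·(-2.1667) + (-1.1667)·(-1.1667) + (-1.1667)·(-1.1667)) / 5 = 30.8333/5 = 6.1667
  S = [[14.1667, -5.6333],
 [-5.6333, 6.1667]].

Step 3 — invert S. det(S) = 14.1667·6.1667 - (-5.6333)² = 55.6267.
  S^{-1} = (1/det) · [[d, -b], [-b, a]] = [[0.1109, 0.1013],
 [0.1013, 0.2547]].

Step 4 — quadratic form (x̄ - mu_0)^T · S^{-1} · (x̄ - mu_0):
  S^{-1} · (x̄ - mu_0) = (-0.148, -0.7568),
  (x̄ - mu_0)^T · [...] = (2.1667)·(-0.148) + (-3.8333)·(-0.7568) = 2.5805.

Step 5 — scale by n: T² = 6 · 2.5805 = 15.483.

T² ≈ 15.483
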